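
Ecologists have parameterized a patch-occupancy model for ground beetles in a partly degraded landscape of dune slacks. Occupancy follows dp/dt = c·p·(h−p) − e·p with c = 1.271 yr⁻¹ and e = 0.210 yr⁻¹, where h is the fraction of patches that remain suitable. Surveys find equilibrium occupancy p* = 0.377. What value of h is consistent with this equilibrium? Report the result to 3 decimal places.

At equilibrium c(h−p*) = e, so h = p* + e/c.
h = 0.377 + 0.210/1.271 = 0.377 + 0.1652 = 0.5422.

0.542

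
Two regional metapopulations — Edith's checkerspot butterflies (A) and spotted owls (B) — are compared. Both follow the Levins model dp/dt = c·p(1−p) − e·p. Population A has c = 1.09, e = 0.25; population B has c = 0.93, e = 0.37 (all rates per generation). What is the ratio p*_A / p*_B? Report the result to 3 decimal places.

1.280

A: p*_A = 1 − 0.25/1.09 = 0.7706.
B: p*_B = 1 − 0.37/0.93 = 0.6022.
p*_A / p*_B = 0.7706/0.6022 = 1.2798.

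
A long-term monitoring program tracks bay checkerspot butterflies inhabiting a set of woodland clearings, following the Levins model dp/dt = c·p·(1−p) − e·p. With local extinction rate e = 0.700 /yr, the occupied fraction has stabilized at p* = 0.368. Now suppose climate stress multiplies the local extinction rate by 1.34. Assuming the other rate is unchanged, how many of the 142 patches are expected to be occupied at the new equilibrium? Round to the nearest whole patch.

Balance c(1−p*) = e gives c = e/(1 − 0.36800) = 0.700/0.63200 = 1.10759.
New p* = 1 − e/c = 1 − 0.93800/1.10759 = 0.15312.
Expected occupied = 142 × 0.15312 = 21.74 ≈ 22.

22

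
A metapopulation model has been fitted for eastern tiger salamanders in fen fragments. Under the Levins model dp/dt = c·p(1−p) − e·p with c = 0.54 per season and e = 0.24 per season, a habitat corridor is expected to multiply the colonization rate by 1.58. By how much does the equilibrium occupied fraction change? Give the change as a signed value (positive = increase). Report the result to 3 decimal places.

0.163

Before: p* = 1 − 0.24/0.54 = 0.5556.
After the change, c = 0.8532, e = 0.24, so p* = 1 − 0.24/0.8532 = 0.7187.
Δp* = 0.7187 − 0.5556 = +0.1632.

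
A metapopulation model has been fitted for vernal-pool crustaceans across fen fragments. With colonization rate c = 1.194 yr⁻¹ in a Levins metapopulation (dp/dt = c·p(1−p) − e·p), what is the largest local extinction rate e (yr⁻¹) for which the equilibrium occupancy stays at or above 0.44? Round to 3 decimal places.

1 − e/c ≥ 0.44 ⇒ e ≤ c(1 − 0.44) = 1.194 × 0.5600.
e_max = 0.6686.

0.669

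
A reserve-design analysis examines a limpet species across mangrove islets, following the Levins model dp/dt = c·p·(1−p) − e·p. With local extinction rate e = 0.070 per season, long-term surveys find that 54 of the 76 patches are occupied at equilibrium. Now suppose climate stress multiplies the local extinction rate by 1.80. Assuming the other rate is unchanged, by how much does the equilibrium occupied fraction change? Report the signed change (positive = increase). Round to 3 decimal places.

-0.232

Observed p* = 54/76 = 0.71053.
Balance c(1−p*) = e gives c = e/(1 − 0.71053) = 0.070/0.28947 = 0.24182.
New p* = 1 − e/c = 1 − 0.12600/0.24182 = 0.47895.
Δp* = 0.47895 − 0.71053 = -0.23158.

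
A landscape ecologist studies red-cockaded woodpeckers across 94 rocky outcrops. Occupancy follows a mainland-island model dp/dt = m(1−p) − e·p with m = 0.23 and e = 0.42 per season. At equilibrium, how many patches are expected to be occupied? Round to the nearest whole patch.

p* = m/(m+e) = 0.23/0.6500 = 0.3538.
Expected occupied patches = N × p* = 94 × 0.3538 = 33.26 ≈ 33.

33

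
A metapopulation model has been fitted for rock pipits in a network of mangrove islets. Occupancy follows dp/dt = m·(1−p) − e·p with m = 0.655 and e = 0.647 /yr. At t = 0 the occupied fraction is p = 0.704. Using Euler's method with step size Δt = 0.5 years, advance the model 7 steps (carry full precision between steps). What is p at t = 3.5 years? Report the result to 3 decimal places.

0.503

Update rule: p ← p + [m·(1−p) − e·p]·Δt with Δt = 0.5.
p: 0.70400 → 0.57320  (Δp = -0.13080)
p: 0.57320 → 0.52755  (Δp = -0.04565)
p: 0.52755 → 0.51161  (Δp = -0.01593)
p: 0.51161 → 0.50605  (Δp = -0.00556)
p: 0.50605 → 0.50411  (Δp = -0.00194)
p: 0.50411 → 0.50344  (Δp = -0.00068)
p: 0.50344 → 0.50320  (Δp = -0.00024)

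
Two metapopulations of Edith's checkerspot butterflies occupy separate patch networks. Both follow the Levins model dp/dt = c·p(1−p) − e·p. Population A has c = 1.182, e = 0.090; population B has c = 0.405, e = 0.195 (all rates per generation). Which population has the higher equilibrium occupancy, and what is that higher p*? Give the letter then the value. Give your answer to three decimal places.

A: p*_A = 1 − 0.090/1.182 = 0.9239.
B: p*_B = 1 − 0.195/0.405 = 0.5185.
A is higher at 0.9239.

A, 0.924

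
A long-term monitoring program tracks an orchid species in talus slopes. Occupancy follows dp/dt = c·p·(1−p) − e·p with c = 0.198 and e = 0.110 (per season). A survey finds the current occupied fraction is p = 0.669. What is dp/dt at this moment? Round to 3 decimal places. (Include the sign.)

Colonization term: c·p·(1−p) = 0.198×0.669×0.3310 = 0.04384.
Extinction term: e·p = 0.07359.
dp/dt = 0.04384 − 0.07359 = -0.02975.

-0.030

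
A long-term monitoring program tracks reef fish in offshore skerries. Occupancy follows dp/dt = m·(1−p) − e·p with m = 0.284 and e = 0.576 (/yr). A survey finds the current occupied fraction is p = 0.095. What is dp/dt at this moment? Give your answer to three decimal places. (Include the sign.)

0.202

Colonization term: m·(1−p) = 0.284×0.9050 = 0.25702.
Extinction term: e·p = 0.05472.
dp/dt = 0.25702 − 0.05472 = 0.20230.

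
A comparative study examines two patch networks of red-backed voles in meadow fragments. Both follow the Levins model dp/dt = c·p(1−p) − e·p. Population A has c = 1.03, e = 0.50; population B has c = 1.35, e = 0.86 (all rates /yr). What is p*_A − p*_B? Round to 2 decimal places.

A: p*_A = 1 − 0.50/1.03 = 0.5146.
B: p*_B = 1 − 0.86/1.35 = 0.3630.
p*_A − p*_B = 0.5146 − 0.3630 = 0.1516.

0.15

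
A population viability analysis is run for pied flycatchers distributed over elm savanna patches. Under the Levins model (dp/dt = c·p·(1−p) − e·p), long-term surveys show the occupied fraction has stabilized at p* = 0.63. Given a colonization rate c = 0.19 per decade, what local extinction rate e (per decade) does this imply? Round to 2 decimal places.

At equilibrium c(1−p*) = e.
e = 0.19 × (1 − 0.63) = 0.19 × 0.3700 = 0.0703.

0.07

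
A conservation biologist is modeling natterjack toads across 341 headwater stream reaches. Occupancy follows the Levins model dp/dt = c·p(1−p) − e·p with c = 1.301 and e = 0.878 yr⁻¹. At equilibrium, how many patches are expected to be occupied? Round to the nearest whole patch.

p* = 1 − e/c = 1 − 0.878/1.301 = 0.3251.
Expected occupied patches = N × p* = 341 × 0.3251 = 110.87 ≈ 111.

111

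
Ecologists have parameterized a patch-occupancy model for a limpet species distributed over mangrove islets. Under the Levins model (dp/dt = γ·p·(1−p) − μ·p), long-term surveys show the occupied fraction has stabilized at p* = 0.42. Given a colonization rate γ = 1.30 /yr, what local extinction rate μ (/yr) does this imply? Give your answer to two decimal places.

At equilibrium γ(1−p*) = μ.
μ = 1.30 × (1 − 0.42) = 1.30 × 0.5800 = 0.7540.

0.75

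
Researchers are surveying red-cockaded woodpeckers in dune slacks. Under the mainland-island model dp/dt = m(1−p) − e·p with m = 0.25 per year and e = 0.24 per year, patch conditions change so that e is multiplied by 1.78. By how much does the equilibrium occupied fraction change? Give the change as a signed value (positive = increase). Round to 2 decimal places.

-0.14

Before: p* = 0.25/(0.25+0.24) = 0.5102.
After: m = 0.25, e = 0.4272; p* = 0.25/0.6772 = 0.3692.
Δp* = 0.3692 − 0.5102 = -0.1410.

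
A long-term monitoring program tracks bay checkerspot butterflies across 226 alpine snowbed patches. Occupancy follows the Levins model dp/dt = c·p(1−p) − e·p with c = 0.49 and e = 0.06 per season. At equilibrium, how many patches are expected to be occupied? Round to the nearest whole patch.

p* = 1 − e/c = 1 − 0.06/0.49 = 0.8776.
Expected occupied patches = N × p* = 226 × 0.8776 = 198.33 ≈ 198.

198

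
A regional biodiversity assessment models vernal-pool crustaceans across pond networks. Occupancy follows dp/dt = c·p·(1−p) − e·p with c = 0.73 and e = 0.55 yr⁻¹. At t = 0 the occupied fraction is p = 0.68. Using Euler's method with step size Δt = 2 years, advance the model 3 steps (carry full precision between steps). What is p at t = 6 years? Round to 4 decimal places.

0.2478

Update rule: p ← p + [c·p·(1−p) − e·p]·Δt with Δt = 2.
  1  |  dp/dt·Δt = -0.430304  |  p_1 = 0.249696
  2  |  dp/dt·Δt = -0.001138  |  p_2 = 0.248558
  3  |  dp/dt·Δt = -0.000720  |  p_3 = 0.247839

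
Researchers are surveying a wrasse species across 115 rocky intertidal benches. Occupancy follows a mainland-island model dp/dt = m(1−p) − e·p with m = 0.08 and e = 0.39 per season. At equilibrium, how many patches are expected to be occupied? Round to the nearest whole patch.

p* = m/(m+e) = 0.08/0.4700 = 0.1702.
Expected occupied patches = N × p* = 115 × 0.1702 = 19.57 ≈ 20.

20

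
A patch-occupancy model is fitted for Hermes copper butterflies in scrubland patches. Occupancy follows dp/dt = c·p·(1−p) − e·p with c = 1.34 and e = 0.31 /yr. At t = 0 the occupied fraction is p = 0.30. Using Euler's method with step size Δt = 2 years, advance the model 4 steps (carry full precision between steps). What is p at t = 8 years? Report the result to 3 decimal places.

0.845

Update rule: p ← p + [c·p·(1−p) − e·p]·Δt with Δt = 2.
t = 2: p = 0.30000 + (+0.37680) = 0.67680
t = 4: p = 0.67680 + (+0.16661) = 0.84341
t = 6: p = 0.84341 + (-0.16897) = 0.67444
t = 8: p = 0.67444 + (+0.17030) = 0.84474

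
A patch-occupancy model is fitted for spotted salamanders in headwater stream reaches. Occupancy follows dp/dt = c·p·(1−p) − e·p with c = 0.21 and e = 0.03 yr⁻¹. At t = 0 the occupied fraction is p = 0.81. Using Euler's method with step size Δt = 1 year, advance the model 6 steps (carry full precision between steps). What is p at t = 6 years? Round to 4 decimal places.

0.8421

Update rule: p ← p + [c·p·(1−p) − e·p]·Δt with Δt = 1.
step 1: Δp = +0.00802, p = 0.81802
step 2: Δp = +0.00672, p = 0.82474
step 3: Δp = +0.00561, p = 0.83035
step 4: Δp = +0.00467, p = 0.83502
step 5: Δp = +0.00388, p = 0.83890
step 6: Δp = +0.00321, p = 0.84212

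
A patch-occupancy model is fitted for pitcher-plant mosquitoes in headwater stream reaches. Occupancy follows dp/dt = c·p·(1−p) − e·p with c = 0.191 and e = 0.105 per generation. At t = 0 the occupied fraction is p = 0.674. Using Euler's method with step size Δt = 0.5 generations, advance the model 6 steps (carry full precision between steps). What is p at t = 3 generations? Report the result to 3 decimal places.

0.603

Update rule: p ← p + [c·p·(1−p) − e·p]·Δt with Δt = 0.5.
t = 0.5: p = 0.67400 + (-0.01440) = 0.65960
t = 1: p = 0.65960 + (-0.01319) = 0.64641
t = 1.5: p = 0.64641 + (-0.01211) = 0.63430
t = 2: p = 0.63430 + (-0.01115) = 0.62315
t = 2.5: p = 0.62315 + (-0.01029) = 0.61287
t = 3: p = 0.61287 + (-0.00952) = 0.60335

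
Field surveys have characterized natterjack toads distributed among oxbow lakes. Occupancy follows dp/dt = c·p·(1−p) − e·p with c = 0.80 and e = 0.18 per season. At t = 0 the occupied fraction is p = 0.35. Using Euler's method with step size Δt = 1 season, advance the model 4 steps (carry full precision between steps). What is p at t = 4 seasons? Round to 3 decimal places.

Update rule: p ← p + [c·p·(1−p) − e·p]·Δt with Δt = 1.
t = 1: p = 0.35000 + (+0.11900) = 0.46900
t = 2: p = 0.46900 + (+0.11481) = 0.58381
t = 3: p = 0.58381 + (+0.08929) = 0.67311
t = 4: p = 0.67311 + (+0.05487) = 0.72797

0.728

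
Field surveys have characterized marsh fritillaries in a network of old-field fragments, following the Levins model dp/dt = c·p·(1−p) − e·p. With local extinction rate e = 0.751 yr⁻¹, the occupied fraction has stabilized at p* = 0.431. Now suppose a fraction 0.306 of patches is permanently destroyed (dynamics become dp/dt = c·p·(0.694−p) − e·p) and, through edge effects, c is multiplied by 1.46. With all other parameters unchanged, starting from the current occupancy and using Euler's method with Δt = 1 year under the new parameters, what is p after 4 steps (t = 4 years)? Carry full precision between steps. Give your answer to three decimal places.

Balance c(1−p*) = e gives c = e/(1 − 0.43100) = 0.751/0.56900 = 1.31986.
Starting from p₀ = 0.43100; update p ← p + (dp/dt)·Δt with the new parameters.
step 1: Δp = -0.10525, p = 0.32575
step 2: Δp = -0.01348, p = 0.31227
step 3: Δp = -0.00481, p = 0.30746
step 4: Δp = -0.00189, p = 0.30557

0.306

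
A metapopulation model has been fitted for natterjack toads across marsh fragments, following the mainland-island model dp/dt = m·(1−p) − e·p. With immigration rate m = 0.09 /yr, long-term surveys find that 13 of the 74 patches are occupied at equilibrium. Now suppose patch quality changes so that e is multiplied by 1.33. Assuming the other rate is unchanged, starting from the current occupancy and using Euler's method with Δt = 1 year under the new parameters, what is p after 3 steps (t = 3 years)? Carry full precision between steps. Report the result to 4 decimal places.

Observed p* = 13/74 = 0.17568.
Balance m(1−p*) = e·p* gives e = m(1−p*)/p* = 0.09×0.82432/0.17568 = 0.42231.
Starting from p₀ = 0.17568; update p ← p + (dp/dt)·Δt with the new parameters.
t = 1: p = 0.17568 + (-0.02448) = 0.15119
t = 2: p = 0.15119 + (-0.00853) = 0.14267
t = 3: p = 0.14267 + (-0.00297) = 0.13969

0.1397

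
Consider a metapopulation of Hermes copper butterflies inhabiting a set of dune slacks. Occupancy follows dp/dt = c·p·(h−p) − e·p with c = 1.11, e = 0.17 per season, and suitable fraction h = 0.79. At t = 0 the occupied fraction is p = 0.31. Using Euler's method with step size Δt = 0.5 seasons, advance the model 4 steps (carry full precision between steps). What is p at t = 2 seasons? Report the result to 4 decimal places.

Update rule: p ← p + [c·p·(h−p) − e·p]·Δt with Δt = 0.5.
p: 0.31000 → 0.36623  (Δp = +0.05623)
p: 0.36623 → 0.42124  (Δp = +0.05500)
p: 0.42124 → 0.47165  (Δp = +0.05041)
p: 0.47165 → 0.51489  (Δp = +0.04324)

0.5149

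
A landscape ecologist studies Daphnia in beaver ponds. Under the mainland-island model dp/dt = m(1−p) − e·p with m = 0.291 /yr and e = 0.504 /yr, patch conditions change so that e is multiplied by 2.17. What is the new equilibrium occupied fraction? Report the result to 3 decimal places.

Before: p* = 0.291/(0.291+0.504) = 0.3660.
After: m = 0.291, e = 1.09368; p* = 0.291/1.3847 = 0.2102.

0.210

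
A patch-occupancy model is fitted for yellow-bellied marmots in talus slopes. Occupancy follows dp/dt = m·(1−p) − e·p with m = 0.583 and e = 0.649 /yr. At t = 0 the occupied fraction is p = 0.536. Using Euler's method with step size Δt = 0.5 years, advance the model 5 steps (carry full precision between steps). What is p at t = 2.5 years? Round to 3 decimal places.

Update rule: p ← p + [m·(1−p) − e·p]·Δt with Δt = 0.5.
  1  |  dp/dt·Δt = -0.038676  |  p_1 = 0.497324
  2  |  dp/dt·Δt = -0.014852  |  p_2 = 0.482472
  3  |  dp/dt·Δt = -0.005703  |  p_3 = 0.476769
  4  |  dp/dt·Δt = -0.002190  |  p_4 = 0.474579
  5  |  dp/dt·Δt = -0.000841  |  p_5 = 0.473739

0.474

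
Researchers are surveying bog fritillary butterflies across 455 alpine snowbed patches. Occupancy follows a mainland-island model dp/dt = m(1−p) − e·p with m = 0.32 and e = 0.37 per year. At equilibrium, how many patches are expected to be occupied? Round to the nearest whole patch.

p* = m/(m+e) = 0.32/0.6900 = 0.4638.
Expected occupied patches = N × p* = 455 × 0.4638 = 211.01 ≈ 211.

211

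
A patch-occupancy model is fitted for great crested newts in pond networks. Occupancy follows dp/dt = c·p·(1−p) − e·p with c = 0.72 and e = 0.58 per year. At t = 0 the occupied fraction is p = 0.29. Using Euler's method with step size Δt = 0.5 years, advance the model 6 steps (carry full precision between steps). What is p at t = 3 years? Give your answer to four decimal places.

0.2463

Update rule: p ← p + [c·p·(1−p) − e·p]·Δt with Δt = 0.5.
p: 0.29000 → 0.28002  (Δp = -0.00998)
p: 0.28002 → 0.27140  (Δp = -0.00863)
p: 0.27140 → 0.26388  (Δp = -0.00752)
p: 0.26388 → 0.25728  (Δp = -0.00660)
p: 0.25728 → 0.25146  (Δp = -0.00582)
p: 0.25146 → 0.24630  (Δp = -0.00516)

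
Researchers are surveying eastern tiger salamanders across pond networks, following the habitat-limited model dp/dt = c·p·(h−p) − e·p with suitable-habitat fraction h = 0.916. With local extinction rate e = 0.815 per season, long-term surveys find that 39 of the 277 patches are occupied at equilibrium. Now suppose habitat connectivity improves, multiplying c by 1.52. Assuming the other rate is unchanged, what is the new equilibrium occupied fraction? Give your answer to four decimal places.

Observed p* = 39/277 = 0.14079.
Balance c(h−p*) = e gives c = e/(0.916 − 0.14079) = 0.815/0.77521 = 1.05133.
New p* = 0.916 − e/c = 0.916 − 0.81500/1.59802 = 0.40599.

0.4060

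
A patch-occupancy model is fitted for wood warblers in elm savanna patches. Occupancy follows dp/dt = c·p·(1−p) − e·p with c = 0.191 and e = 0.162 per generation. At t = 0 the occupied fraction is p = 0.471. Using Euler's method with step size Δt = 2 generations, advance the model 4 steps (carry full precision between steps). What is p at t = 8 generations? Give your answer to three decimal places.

0.316

Update rule: p ← p + [c·p·(1−p) − e·p]·Δt with Δt = 2.
t = 2: p = 0.47100 + (-0.05743) = 0.41357
t = 4: p = 0.41357 + (-0.04135) = 0.37222
t = 6: p = 0.37222 + (-0.03134) = 0.34089
t = 8: p = 0.34089 + (-0.02462) = 0.31627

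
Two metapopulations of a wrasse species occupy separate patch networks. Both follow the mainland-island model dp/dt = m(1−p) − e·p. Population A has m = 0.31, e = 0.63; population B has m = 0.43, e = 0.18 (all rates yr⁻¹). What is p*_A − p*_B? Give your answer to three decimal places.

A: p*_A = m/(m+e) = 0.31/0.9400 = 0.3298.
B: p*_B = 0.43/0.6100 = 0.7049.
p*_A − p*_B = 0.3298 − 0.7049 = -0.3751.

-0.375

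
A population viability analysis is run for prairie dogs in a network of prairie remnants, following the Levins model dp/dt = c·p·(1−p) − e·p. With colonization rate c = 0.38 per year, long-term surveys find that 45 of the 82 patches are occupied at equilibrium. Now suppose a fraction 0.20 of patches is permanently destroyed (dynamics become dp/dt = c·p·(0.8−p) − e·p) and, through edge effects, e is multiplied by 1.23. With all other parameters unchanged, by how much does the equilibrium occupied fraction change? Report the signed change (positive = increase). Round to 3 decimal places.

-0.304

Observed p* = 45/82 = 0.54878.
Balance c(1−p*) = e gives e = 0.38×(1 − 0.54878) = 0.17146.
New p* = 0.8 − e/c = 0.8 − 0.21090/0.38000 = 0.24500.
Δp* = 0.24500 − 0.54878 = -0.30378.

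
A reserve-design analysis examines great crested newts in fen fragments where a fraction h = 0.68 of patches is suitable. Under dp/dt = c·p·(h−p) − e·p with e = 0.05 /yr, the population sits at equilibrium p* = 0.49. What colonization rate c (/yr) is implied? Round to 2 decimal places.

At equilibrium c(h−p*) = e, so c = e/(h−p*).
c = 0.05/(0.68 − 0.49) = 0.05/0.1900 = 0.2632.

0.26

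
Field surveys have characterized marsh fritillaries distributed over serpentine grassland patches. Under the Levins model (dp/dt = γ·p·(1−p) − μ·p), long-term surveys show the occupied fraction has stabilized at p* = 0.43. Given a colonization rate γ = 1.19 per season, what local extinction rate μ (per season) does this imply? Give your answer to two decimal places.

At equilibrium γ(1−p*) = μ.
μ = 1.19 × (1 − 0.43) = 1.19 × 0.5700 = 0.6783.

0.68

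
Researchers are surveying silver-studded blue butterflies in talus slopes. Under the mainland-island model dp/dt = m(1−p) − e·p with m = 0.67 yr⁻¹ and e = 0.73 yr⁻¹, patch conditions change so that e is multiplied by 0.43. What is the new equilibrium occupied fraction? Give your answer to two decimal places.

Before: p* = 0.67/(0.67+0.73) = 0.4786.
After: m = 0.67, e = 0.3139; p* = 0.67/0.9839 = 0.6810.

0.68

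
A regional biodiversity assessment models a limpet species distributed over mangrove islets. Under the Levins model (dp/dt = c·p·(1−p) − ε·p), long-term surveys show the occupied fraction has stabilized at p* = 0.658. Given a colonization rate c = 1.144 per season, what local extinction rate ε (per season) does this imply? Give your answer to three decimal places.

0.391

At equilibrium c(1−p*) = ε.
ε = 1.144 × (1 − 0.658) = 1.144 × 0.3420 = 0.3912.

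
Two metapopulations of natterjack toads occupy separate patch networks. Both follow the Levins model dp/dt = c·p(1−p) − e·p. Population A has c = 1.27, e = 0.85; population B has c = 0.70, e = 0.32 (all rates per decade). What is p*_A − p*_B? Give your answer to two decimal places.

-0.21

A: p*_A = 1 − 0.85/1.27 = 0.3307.
B: p*_B = 1 − 0.32/0.70 = 0.5429.
p*_A − p*_B = 0.3307 − 0.5429 = -0.2121.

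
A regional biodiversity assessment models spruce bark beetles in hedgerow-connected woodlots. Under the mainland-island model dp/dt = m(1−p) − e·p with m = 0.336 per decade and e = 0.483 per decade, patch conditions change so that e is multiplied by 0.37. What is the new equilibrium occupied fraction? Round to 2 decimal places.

Before: p* = 0.336/(0.336+0.483) = 0.4103.
After: m = 0.336, e = 0.17871; p* = 0.336/0.5147 = 0.6528.

0.65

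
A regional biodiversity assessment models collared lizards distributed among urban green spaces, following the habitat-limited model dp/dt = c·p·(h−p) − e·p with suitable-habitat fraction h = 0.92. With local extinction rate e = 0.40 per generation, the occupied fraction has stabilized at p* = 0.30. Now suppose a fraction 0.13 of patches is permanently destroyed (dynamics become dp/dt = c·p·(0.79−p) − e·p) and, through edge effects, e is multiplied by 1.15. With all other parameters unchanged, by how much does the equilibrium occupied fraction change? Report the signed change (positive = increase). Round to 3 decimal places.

Balance c(h−p*) = e gives c = e/(0.92 − 0.30000) = 0.40/0.62000 = 0.64516.
New p* = 0.79 − e/c = 0.79 − 0.46000/0.64516 = 0.07700.
Δp* = 0.07700 − 0.30000 = -0.22300.

-0.223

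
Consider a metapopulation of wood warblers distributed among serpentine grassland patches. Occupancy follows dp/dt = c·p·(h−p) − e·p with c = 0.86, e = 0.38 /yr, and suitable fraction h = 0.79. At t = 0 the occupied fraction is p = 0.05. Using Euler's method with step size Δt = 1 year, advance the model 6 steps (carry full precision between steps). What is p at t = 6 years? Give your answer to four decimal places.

Update rule: p ← p + [c·p·(h−p) − e·p]·Δt with Δt = 1.
p: 0.05000 → 0.06282  (Δp = +0.01282)
p: 0.06282 → 0.07823  (Δp = +0.01541)
p: 0.07823 → 0.09639  (Δp = +0.01816)
p: 0.09639 → 0.11726  (Δp = +0.02087)
p: 0.11726 → 0.14055  (Δp = +0.02328)
p: 0.14055 → 0.16564  (Δp = +0.02509)

0.1656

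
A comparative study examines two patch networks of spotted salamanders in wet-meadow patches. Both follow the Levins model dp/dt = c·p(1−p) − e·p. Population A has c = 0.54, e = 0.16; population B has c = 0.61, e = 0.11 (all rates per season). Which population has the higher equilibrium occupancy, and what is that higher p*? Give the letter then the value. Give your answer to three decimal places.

B, 0.820

A: p*_A = 1 − 0.16/0.54 = 0.7037.
B: p*_B = 1 − 0.11/0.61 = 0.8197.
B is higher at 0.8197.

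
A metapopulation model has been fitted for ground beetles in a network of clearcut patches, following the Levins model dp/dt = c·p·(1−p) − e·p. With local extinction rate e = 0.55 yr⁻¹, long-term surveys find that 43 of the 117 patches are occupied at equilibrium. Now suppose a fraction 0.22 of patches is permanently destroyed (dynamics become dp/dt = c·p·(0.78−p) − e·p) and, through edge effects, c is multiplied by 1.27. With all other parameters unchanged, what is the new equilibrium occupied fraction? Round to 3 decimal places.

0.282

Observed p* = 43/117 = 0.36752.
Balance c(1−p*) = e gives c = e/(1 − 0.36752) = 0.55/0.63248 = 0.86959.
New p* = 0.78 − e/c = 0.78 − 0.55000/1.10438 = 0.28198.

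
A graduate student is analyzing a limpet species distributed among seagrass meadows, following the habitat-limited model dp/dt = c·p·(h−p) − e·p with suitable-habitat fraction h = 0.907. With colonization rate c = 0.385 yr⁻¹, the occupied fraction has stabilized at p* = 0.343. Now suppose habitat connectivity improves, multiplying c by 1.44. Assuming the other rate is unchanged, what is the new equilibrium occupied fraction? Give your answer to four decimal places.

0.5153

Balance c(h−p*) = e gives e = 0.385×(0.907 − 0.34300) = 0.21714.
New p* = 0.907 − e/c = 0.907 − 0.21714/0.55440 = 0.51533.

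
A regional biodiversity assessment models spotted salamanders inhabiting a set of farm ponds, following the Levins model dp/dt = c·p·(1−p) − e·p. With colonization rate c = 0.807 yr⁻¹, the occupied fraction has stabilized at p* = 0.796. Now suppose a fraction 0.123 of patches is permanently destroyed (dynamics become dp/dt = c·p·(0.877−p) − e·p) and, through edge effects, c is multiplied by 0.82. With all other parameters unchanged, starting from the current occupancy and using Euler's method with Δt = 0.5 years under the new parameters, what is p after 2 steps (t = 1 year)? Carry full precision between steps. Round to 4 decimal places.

Balance c(1−p*) = e gives e = 0.807×(1 − 0.79600) = 0.16463.
Starting from p₀ = 0.79600; update p ← p + (dp/dt)·Δt with the new parameters.
step 1: Δp = -0.04419, p = 0.75181
step 2: Δp = -0.03074, p = 0.72107

0.7211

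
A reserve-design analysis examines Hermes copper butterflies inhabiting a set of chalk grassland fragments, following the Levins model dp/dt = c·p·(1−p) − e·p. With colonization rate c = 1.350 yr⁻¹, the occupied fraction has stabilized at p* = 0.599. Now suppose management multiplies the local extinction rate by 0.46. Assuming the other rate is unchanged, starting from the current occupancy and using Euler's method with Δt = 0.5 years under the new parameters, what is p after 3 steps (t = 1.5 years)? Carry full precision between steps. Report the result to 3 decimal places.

Balance c(1−p*) = e gives e = 1.350×(1 − 0.59900) = 0.54135.
Starting from p₀ = 0.59900; update p ← p + (dp/dt)·Δt with the new parameters.
p: 0.59900 → 0.68655  (Δp = +0.08755)
p: 0.68655 → 0.74633  (Δp = +0.05978)
p: 0.74633 → 0.78120  (Δp = +0.03487)

0.781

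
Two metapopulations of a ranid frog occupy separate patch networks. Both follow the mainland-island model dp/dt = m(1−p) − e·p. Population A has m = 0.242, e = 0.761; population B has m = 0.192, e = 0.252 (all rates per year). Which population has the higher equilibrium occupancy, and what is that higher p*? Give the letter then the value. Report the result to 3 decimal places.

B, 0.432

A: p*_A = m/(m+e) = 0.242/1.0030 = 0.2413.
B: p*_B = 0.192/0.4440 = 0.4324.
B is higher at 0.4324.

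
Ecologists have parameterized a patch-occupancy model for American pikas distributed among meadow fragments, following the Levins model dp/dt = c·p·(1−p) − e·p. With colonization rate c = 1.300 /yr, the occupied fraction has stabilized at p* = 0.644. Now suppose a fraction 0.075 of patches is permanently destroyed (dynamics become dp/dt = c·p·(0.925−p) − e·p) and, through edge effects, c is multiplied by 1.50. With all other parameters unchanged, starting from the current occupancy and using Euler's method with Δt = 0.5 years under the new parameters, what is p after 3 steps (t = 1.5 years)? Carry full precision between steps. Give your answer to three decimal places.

Balance c(1−p*) = e gives e = 1.300×(1 − 0.64400) = 0.46280.
Starting from p₀ = 0.64400; update p ← p + (dp/dt)·Δt with the new parameters.
step 1: Δp = +0.02742, p = 0.67142
step 2: Δp = +0.01064, p = 0.68206
step 3: Δp = +0.00373, p = 0.68579

0.686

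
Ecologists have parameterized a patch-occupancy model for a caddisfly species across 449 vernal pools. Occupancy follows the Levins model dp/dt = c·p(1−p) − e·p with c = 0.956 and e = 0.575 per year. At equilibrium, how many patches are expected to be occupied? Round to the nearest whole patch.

p* = 1 − e/c = 1 − 0.575/0.956 = 0.3985.
Expected occupied patches = N × p* = 449 × 0.3985 = 178.94 ≈ 179.

179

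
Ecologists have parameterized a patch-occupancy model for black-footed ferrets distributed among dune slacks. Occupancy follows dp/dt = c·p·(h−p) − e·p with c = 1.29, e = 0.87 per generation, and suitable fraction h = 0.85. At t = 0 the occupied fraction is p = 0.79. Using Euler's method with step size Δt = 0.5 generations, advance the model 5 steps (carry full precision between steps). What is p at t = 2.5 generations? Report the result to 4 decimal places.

Update rule: p ← p + [c·p·(h−p) − e·p]·Δt with Δt = 0.5.
  1  |  dp/dt·Δt = -0.313077  |  p_1 = 0.476923
  2  |  dp/dt·Δt = -0.092697  |  p_2 = 0.384226
  3  |  dp/dt·Δt = -0.051707  |  p_3 = 0.332518
  4  |  dp/dt·Δt = -0.033659  |  p_4 = 0.298859
  5  |  dp/dt·Δt = -0.023764  |  p_5 = 0.275096

0.2751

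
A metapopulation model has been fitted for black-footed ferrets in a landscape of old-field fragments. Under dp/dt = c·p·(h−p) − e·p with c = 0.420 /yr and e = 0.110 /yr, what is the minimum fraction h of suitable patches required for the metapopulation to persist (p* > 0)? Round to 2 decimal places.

0.26

p* = h − e/c is positive only when h > e/c.
h_min = e/c = 0.110/0.420 = 0.2619.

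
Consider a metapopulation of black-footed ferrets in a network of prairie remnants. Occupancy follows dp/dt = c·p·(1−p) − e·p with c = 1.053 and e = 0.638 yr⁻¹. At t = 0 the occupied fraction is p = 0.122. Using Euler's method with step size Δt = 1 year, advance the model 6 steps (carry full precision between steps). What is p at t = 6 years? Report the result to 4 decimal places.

Update rule: p ← p + [c·p·(1−p) − e·p]·Δt with Δt = 1.
t = 1: p = 0.12200 + (+0.03496) = 0.15696
t = 2: p = 0.15696 + (+0.03920) = 0.19615
t = 3: p = 0.19615 + (+0.04089) = 0.23704
t = 4: p = 0.23704 + (+0.03921) = 0.27625
t = 5: p = 0.27625 + (+0.03429) = 0.31053
t = 6: p = 0.31053 + (+0.02733) = 0.33786

0.3379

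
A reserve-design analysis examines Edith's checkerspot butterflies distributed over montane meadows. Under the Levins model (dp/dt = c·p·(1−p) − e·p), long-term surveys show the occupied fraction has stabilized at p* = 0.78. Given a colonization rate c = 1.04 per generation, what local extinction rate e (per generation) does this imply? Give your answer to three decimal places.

0.229

At equilibrium c(1−p*) = e.
e = 1.04 × (1 − 0.78) = 1.04 × 0.2200 = 0.2288.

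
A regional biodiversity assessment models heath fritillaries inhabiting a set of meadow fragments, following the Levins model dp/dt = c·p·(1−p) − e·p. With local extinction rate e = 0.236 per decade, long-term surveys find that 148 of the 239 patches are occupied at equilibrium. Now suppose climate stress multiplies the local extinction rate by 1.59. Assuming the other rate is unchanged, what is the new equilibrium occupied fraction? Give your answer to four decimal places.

Observed p* = 148/239 = 0.61925.
Balance c(1−p*) = e gives c = e/(1 − 0.61925) = 0.236/0.38075 = 0.61983.
New p* = 1 − e/c = 1 − 0.37524/0.61983 = 0.39461.

0.3946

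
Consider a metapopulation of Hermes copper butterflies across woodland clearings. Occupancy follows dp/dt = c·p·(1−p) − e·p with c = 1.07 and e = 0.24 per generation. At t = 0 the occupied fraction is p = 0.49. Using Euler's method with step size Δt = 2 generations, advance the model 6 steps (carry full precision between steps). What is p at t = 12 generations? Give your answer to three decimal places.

0.774

Update rule: p ← p + [c·p·(1−p) − e·p]·Δt with Δt = 2.
p: 0.49000 → 0.78959  (Δp = +0.29959)
p: 0.78959 → 0.76612  (Δp = -0.02346)
p: 0.76612 → 0.78183  (Δp = +0.01570)
p: 0.78183 → 0.77158  (Δp = -0.01025)
p: 0.77158 → 0.77839  (Δp = +0.00681)
p: 0.77839 → 0.77391  (Δp = -0.00447)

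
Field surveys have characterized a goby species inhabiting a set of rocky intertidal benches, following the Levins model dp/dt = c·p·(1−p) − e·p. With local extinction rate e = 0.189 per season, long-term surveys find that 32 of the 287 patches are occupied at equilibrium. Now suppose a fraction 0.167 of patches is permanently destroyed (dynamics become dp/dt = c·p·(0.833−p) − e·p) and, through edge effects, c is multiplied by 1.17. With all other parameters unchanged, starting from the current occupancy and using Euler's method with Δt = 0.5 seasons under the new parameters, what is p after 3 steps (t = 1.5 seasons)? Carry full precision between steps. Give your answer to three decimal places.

0.110

Observed p* = 32/287 = 0.11150.
Balance c(1−p*) = e gives c = e/(1 − 0.11150) = 0.189/0.88850 = 0.21272.
Starting from p₀ = 0.11150; update p ← p + (dp/dt)·Δt with the new parameters.
  1  |  dp/dt·Δt = -0.000526  |  p_1 = 0.110972
  2  |  dp/dt·Δt = -0.000516  |  p_2 = 0.110456
  3  |  dp/dt·Δt = -0.000507  |  p_3 = 0.109950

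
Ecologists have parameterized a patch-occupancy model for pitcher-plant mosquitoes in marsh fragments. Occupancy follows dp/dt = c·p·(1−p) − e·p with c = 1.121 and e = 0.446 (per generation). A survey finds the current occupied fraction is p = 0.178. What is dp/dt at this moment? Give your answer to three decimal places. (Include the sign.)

0.085

Colonization term: c·p·(1−p) = 1.121×0.178×0.8220 = 0.16402.
Extinction term: e·p = 0.07939.
dp/dt = 0.16402 − 0.07939 = 0.08463.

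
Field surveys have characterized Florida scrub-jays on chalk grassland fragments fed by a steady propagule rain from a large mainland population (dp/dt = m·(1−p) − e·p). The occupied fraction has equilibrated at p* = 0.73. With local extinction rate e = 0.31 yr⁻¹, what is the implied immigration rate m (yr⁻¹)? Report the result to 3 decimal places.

At equilibrium m(1−p*) = e·p*, so m = e·p*/(1−p*).
m = 0.31 × 0.73 / 0.2700 = 0.2263/0.2700 = 0.8381.

0.838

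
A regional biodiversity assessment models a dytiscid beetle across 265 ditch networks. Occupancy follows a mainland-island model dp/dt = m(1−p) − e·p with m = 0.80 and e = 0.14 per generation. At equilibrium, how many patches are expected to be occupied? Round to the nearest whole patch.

p* = m/(m+e) = 0.80/0.9400 = 0.8511.
Expected occupied patches = N × p* = 265 × 0.8511 = 225.53 ≈ 226.

226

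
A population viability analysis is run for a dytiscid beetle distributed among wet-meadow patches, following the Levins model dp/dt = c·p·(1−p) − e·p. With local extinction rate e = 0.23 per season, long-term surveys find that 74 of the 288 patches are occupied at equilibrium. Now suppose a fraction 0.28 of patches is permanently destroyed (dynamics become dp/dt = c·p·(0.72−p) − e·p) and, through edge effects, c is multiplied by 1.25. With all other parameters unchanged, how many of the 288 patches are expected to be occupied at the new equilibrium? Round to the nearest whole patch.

36

Observed p* = 74/288 = 0.25694.
Balance c(1−p*) = e gives c = e/(1 − 0.25694) = 0.23/0.74306 = 0.30953.
New p* = 0.72 − e/c = 0.72 − 0.23000/0.38691 = 0.12555.
Expected occupied = 288 × 0.12555 = 36.16 ≈ 36.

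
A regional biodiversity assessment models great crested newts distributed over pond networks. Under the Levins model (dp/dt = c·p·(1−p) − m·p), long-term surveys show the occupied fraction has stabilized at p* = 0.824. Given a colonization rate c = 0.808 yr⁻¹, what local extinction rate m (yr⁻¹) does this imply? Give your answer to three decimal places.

0.142

At equilibrium c(1−p*) = m.
m = 0.808 × (1 − 0.824) = 0.808 × 0.1760 = 0.1422.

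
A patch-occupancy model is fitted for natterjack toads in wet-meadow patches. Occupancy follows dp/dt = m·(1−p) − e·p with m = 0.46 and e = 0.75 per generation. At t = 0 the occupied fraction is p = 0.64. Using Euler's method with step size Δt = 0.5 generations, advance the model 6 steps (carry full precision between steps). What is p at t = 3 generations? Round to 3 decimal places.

Update rule: p ← p + [m·(1−p) − e·p]·Δt with Δt = 0.5.
p: 0.64000 → 0.48280  (Δp = -0.15720)
p: 0.48280 → 0.42071  (Δp = -0.06209)
p: 0.42071 → 0.39618  (Δp = -0.02453)
p: 0.39618 → 0.38649  (Δp = -0.00969)
p: 0.38649 → 0.38266  (Δp = -0.00383)
p: 0.38266 → 0.38115  (Δp = -0.00151)

0.381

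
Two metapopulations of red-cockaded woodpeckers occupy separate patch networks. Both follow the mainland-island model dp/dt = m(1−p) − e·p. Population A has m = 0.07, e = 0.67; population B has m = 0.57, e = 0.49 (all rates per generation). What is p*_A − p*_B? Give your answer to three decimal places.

A: p*_A = m/(m+e) = 0.07/0.7400 = 0.0946.
B: p*_B = 0.57/1.0600 = 0.5377.
p*_A − p*_B = 0.0946 − 0.5377 = -0.4431.

-0.443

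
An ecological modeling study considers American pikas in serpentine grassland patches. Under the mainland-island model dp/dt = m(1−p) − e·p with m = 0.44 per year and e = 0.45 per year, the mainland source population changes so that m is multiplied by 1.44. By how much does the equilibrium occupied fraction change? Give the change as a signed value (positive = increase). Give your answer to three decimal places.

0.090

Before: p* = 0.44/(0.44+0.45) = 0.4944.
After: m = 0.6336, e = 0.45; p* = 0.6336/1.0836 = 0.5847.
Δp* = 0.5847 − 0.4944 = +0.0903.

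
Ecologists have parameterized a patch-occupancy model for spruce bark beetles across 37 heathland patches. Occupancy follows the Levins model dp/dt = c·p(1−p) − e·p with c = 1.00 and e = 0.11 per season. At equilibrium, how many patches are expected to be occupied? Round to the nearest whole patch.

33

p* = 1 − e/c = 1 − 0.11/1.00 = 0.8900.
Expected occupied patches = N × p* = 37 × 0.8900 = 32.93 ≈ 33.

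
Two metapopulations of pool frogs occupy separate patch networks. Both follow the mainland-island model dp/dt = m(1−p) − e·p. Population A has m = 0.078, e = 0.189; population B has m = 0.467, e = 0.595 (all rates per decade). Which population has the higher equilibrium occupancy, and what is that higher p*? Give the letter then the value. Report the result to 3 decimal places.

B, 0.440

A: p*_A = m/(m+e) = 0.078/0.2670 = 0.2921.
B: p*_B = 0.467/1.0620 = 0.4397.
B is higher at 0.4397.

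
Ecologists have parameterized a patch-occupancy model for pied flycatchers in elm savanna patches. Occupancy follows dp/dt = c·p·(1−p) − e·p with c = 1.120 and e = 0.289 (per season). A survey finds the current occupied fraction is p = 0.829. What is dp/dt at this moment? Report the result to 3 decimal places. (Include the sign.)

-0.081

Colonization term: c·p·(1−p) = 1.120×0.829×0.1710 = 0.15877.
Extinction term: e·p = 0.23958.
dp/dt = 0.15877 − 0.23958 = -0.08081.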